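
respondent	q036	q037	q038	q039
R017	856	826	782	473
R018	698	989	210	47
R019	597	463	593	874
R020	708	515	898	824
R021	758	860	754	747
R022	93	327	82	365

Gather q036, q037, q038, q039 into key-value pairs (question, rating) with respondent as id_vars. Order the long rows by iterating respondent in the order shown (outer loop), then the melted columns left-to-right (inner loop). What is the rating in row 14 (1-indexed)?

24 rows total (6 × 4). Row 14: index ⌊(14-1)/4⌋ = 3 into respondent → R020; (14-1) mod 4 = 1 into the melted columns → q037.
So row 14 is (R020, q037, 515); rating = 515.

515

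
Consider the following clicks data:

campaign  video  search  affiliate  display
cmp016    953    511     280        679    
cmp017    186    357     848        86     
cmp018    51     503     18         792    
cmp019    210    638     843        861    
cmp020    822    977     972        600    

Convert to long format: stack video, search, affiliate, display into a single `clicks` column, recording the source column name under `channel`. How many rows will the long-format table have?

5 campaign values × 4 melted columns = 20 rows.

20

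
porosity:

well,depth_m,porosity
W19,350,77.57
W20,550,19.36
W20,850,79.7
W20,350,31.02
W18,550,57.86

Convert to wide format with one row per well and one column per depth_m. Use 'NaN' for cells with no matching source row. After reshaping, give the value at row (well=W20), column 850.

79.7

The long row with well=W20, depth_m=850 has porosity=79.7.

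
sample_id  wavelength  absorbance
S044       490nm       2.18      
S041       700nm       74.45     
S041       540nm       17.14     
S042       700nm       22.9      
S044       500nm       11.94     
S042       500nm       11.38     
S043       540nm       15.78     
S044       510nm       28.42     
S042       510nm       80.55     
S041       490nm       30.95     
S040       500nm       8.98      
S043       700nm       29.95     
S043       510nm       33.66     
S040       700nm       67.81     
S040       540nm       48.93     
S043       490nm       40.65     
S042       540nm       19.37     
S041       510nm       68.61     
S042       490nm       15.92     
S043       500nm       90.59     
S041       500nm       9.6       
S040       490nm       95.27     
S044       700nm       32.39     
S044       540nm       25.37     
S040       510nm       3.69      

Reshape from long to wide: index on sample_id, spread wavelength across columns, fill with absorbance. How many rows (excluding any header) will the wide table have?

5 distinct sample_id values → 5 rows.

5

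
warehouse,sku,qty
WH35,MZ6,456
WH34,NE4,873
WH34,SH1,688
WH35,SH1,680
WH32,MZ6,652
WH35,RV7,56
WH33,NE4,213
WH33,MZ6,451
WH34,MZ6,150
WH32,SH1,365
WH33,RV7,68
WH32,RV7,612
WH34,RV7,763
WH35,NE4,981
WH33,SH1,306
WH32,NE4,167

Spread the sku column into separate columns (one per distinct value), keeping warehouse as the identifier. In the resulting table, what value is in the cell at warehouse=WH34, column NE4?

873

Wide layout: rows indexed by warehouse, columns are the 4 distinct sku values (MZ6, NE4, SH1, RV7).
Cell (warehouse=WH34, sku=NE4) draws from the long row where warehouse=WH34 and sku=NE4, which has qty=873.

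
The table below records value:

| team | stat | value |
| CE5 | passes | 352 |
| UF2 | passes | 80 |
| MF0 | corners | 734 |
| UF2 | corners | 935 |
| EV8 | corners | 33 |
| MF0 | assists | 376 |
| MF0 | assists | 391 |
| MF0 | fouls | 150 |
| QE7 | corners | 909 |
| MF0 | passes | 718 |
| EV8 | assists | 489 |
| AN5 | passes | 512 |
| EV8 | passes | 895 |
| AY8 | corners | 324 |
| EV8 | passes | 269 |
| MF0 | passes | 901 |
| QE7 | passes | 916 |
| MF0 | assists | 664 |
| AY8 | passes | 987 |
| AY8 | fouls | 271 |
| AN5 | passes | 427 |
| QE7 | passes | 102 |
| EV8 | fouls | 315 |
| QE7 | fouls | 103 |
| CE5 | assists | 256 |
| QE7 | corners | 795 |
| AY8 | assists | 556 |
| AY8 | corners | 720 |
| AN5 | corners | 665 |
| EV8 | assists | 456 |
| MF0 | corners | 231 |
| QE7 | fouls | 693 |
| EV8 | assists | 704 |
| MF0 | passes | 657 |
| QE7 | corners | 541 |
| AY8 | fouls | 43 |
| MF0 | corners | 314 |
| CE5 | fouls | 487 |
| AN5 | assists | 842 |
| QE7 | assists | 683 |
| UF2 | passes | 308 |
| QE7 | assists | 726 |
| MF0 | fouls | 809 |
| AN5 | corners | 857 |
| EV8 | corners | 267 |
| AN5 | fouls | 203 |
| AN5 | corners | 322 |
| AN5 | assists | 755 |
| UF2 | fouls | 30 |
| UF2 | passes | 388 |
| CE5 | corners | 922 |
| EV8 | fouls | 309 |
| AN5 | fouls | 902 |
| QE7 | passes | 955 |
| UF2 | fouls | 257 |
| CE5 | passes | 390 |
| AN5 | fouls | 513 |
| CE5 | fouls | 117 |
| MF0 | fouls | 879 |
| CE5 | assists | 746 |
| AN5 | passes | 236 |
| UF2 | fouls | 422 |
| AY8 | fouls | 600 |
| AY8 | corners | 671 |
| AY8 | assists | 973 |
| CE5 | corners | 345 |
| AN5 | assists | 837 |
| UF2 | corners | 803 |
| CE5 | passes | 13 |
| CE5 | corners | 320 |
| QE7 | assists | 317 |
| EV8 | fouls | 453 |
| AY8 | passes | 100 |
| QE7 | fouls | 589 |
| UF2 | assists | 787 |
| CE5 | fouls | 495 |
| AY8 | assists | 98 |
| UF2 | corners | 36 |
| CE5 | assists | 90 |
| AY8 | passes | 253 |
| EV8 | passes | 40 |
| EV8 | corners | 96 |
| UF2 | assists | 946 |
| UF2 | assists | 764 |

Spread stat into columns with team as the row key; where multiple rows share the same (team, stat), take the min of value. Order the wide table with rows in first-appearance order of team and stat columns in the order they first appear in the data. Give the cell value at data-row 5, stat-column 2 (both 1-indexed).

541

With rows in first-appearance order of team, row 5 is team=QE7. stat columns in first-appearance order: passes, corners, assists, fouls; column 2 is corners.
Long rows with team=QE7, stat=corners: min(909, 795, 541) = 541.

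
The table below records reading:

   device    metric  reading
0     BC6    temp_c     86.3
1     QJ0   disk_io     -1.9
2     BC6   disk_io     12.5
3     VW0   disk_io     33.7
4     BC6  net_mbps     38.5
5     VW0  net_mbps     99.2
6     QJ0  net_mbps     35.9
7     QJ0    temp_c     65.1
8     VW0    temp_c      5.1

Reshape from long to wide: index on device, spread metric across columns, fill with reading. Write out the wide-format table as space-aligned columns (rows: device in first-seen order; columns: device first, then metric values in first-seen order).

Columns: device plus the 3 distinct metric values (temp_c, disk_io, net_mbps).
For example, row BC6 column temp_c takes reading=86.3 from the long row (BC6, temp_c).

device  temp_c  disk_io  net_mbps
BC6     86.3    12.5     38.5    
QJ0     65.1    -1.9     35.9    
VW0     5.1     33.7     99.2    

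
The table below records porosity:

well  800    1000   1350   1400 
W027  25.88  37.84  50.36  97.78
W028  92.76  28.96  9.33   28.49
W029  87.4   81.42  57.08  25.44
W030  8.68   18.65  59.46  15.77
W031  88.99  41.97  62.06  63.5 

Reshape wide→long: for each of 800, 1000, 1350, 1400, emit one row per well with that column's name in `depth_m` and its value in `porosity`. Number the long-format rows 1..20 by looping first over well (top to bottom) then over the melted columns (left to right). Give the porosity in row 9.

87.4

20 rows total (5 × 4). Row 9: index ⌊(9-1)/4⌋ = 2 into well → W029; (9-1) mod 4 = 0 into the melted columns → 800.
So row 9 is (W029, 800, 87.4); porosity = 87.4.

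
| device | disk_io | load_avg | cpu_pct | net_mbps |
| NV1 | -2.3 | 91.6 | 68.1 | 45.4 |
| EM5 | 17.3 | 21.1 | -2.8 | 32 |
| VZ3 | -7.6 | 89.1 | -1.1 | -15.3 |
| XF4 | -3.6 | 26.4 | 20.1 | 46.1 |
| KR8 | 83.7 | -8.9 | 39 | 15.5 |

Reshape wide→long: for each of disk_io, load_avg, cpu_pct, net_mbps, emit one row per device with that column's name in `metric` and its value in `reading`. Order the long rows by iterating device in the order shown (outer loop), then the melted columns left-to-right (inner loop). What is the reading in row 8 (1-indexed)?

32

20 rows total (5 × 4). Row 8: index ⌊(8-1)/4⌋ = 1 into device → EM5; (8-1) mod 4 = 3 into the melted columns → net_mbps.
So row 8 is (EM5, net_mbps, 32); reading = 32.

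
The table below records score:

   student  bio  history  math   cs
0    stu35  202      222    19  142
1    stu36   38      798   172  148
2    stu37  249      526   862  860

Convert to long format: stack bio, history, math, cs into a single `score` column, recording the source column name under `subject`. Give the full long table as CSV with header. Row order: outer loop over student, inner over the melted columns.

Each (student, column) pair becomes one row: 3 × 4 = 12 rows.
For example, (stu35, bio) → score=202.

student,subject,score
stu35,bio,202
stu35,history,222
stu35,math,19
stu35,cs,142
stu36,bio,38
stu36,history,798
stu36,math,172
stu36,cs,148
stu37,bio,249
stu37,history,526
stu37,math,862
stu37,cs,860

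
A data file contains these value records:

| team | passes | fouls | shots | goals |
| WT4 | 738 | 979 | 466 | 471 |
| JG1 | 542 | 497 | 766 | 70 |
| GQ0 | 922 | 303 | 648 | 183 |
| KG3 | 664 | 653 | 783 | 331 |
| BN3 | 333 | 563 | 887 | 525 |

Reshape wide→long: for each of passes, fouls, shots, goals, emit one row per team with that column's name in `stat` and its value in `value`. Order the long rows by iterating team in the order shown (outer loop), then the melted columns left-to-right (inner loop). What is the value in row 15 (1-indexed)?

20 rows total (5 × 4). Row 15: index ⌊(15-1)/4⌋ = 3 into team → KG3; (15-1) mod 4 = 2 into the melted columns → shots.
So row 15 is (KG3, shots, 783); value = 783.

783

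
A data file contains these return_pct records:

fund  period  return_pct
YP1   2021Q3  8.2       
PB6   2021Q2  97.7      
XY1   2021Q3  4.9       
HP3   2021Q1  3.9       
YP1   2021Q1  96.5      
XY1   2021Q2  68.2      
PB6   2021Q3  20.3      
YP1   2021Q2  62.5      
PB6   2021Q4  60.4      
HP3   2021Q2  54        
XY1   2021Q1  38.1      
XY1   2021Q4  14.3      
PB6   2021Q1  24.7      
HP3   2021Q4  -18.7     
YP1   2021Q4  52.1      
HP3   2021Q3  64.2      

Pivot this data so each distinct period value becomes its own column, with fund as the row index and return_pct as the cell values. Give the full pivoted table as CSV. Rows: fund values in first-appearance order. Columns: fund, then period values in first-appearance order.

Columns: fund plus the 4 distinct period values (2021Q3, 2021Q2, 2021Q1, 2021Q4).
For example, row YP1 column 2021Q3 takes return_pct=8.2 from the long row (YP1, 2021Q3).

fund,2021Q3,2021Q2,2021Q1,2021Q4
YP1,8.2,62.5,96.5,52.1
PB6,20.3,97.7,24.7,60.4
XY1,4.9,68.2,38.1,14.3
HP3,64.2,54,3.9,-18.7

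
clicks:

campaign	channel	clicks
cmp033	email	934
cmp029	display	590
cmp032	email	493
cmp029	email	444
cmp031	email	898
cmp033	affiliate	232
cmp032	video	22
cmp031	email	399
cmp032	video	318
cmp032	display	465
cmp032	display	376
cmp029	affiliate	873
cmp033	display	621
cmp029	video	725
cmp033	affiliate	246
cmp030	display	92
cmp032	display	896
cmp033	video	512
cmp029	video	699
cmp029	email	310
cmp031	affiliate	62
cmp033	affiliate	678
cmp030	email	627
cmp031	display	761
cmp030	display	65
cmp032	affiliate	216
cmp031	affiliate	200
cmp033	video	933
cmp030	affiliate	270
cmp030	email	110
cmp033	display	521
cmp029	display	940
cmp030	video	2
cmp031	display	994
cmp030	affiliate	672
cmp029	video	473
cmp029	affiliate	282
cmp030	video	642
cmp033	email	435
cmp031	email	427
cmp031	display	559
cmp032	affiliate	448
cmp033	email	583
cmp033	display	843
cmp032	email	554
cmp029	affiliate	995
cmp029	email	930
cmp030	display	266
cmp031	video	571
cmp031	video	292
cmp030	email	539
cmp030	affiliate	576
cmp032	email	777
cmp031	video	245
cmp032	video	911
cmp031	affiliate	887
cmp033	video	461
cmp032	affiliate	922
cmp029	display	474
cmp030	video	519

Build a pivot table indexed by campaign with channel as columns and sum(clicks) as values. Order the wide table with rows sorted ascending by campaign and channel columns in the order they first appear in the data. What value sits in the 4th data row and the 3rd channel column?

1586

With rows sorted ascending by campaign, row 4 is campaign=cmp032. channel columns in first-appearance order: email, display, affiliate, video; column 3 is affiliate.
Long rows with campaign=cmp032, channel=affiliate: 216 + 448 + 922 = 1586.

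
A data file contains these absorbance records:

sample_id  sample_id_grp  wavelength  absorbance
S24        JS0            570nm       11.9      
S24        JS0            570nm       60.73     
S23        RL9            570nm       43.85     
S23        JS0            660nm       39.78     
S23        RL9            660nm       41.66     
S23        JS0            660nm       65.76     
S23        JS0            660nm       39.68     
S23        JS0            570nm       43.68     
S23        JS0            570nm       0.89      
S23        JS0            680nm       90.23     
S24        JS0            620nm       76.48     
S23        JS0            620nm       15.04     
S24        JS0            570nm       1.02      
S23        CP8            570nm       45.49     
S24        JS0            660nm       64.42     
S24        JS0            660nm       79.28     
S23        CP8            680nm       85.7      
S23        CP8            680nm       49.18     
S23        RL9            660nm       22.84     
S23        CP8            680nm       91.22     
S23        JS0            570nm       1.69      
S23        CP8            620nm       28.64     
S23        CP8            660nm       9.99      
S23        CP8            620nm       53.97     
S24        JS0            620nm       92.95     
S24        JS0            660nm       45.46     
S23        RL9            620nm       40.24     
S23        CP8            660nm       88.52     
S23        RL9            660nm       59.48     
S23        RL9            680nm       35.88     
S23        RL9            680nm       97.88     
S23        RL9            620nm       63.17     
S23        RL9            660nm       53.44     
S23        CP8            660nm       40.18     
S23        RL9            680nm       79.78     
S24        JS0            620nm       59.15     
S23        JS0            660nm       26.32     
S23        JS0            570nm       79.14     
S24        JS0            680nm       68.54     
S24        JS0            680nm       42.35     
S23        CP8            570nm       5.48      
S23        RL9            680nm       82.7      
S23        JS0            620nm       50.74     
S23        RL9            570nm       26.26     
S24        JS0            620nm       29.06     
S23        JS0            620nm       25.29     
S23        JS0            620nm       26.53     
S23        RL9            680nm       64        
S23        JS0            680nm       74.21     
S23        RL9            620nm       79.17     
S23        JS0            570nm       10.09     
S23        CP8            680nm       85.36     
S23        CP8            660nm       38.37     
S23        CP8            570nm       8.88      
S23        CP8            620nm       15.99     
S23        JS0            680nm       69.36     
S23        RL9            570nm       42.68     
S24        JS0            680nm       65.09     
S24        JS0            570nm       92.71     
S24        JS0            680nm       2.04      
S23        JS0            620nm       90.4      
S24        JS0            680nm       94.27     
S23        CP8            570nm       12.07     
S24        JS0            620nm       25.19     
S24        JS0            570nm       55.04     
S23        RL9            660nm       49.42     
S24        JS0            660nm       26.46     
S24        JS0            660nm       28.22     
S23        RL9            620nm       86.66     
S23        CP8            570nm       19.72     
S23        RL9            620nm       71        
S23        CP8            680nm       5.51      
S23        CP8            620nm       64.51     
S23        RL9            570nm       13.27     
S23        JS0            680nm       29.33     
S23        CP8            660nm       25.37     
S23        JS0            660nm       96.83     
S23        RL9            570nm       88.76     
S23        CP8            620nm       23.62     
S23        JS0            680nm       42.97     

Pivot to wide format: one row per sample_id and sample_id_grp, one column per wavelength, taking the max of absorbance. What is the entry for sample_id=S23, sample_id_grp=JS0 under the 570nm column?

Rows with sample_id=S23, sample_id_grp=JS0 and wavelength=570nm: absorbance values are 43.68, 0.89, 1.69, 79.14, 10.09.
max(43.68, 0.89, 1.69, 79.14, 10.09) = 79.14.

79.14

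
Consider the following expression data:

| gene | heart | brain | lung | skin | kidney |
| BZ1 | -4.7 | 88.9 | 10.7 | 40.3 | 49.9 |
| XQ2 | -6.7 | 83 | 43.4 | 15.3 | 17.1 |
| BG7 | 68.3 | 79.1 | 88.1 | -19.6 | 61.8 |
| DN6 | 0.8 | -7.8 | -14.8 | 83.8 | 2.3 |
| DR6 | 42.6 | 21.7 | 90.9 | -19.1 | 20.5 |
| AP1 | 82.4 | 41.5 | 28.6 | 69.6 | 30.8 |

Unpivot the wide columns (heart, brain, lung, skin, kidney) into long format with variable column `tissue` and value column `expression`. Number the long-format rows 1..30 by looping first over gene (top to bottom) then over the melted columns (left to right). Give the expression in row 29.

30 rows total (6 × 5). Row 29: index ⌊(29-1)/5⌋ = 5 into gene → AP1; (29-1) mod 5 = 3 into the melted columns → skin.
So row 29 is (AP1, skin, 69.6); expression = 69.6.

69.6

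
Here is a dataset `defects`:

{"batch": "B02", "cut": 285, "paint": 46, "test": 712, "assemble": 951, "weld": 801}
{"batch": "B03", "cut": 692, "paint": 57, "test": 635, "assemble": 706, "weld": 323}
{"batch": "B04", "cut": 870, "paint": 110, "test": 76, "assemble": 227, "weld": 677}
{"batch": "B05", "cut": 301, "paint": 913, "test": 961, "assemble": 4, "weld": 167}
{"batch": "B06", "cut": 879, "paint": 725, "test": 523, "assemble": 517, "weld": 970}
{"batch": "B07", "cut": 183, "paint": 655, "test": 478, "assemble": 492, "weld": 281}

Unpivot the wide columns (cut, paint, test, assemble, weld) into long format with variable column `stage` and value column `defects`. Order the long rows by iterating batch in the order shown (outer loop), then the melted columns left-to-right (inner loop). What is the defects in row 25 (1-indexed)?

30 rows total (6 × 5). Row 25: index ⌊(25-1)/5⌋ = 4 into batch → B06; (25-1) mod 5 = 4 into the melted columns → weld.
So row 25 is (B06, weld, 970); defects = 970.

970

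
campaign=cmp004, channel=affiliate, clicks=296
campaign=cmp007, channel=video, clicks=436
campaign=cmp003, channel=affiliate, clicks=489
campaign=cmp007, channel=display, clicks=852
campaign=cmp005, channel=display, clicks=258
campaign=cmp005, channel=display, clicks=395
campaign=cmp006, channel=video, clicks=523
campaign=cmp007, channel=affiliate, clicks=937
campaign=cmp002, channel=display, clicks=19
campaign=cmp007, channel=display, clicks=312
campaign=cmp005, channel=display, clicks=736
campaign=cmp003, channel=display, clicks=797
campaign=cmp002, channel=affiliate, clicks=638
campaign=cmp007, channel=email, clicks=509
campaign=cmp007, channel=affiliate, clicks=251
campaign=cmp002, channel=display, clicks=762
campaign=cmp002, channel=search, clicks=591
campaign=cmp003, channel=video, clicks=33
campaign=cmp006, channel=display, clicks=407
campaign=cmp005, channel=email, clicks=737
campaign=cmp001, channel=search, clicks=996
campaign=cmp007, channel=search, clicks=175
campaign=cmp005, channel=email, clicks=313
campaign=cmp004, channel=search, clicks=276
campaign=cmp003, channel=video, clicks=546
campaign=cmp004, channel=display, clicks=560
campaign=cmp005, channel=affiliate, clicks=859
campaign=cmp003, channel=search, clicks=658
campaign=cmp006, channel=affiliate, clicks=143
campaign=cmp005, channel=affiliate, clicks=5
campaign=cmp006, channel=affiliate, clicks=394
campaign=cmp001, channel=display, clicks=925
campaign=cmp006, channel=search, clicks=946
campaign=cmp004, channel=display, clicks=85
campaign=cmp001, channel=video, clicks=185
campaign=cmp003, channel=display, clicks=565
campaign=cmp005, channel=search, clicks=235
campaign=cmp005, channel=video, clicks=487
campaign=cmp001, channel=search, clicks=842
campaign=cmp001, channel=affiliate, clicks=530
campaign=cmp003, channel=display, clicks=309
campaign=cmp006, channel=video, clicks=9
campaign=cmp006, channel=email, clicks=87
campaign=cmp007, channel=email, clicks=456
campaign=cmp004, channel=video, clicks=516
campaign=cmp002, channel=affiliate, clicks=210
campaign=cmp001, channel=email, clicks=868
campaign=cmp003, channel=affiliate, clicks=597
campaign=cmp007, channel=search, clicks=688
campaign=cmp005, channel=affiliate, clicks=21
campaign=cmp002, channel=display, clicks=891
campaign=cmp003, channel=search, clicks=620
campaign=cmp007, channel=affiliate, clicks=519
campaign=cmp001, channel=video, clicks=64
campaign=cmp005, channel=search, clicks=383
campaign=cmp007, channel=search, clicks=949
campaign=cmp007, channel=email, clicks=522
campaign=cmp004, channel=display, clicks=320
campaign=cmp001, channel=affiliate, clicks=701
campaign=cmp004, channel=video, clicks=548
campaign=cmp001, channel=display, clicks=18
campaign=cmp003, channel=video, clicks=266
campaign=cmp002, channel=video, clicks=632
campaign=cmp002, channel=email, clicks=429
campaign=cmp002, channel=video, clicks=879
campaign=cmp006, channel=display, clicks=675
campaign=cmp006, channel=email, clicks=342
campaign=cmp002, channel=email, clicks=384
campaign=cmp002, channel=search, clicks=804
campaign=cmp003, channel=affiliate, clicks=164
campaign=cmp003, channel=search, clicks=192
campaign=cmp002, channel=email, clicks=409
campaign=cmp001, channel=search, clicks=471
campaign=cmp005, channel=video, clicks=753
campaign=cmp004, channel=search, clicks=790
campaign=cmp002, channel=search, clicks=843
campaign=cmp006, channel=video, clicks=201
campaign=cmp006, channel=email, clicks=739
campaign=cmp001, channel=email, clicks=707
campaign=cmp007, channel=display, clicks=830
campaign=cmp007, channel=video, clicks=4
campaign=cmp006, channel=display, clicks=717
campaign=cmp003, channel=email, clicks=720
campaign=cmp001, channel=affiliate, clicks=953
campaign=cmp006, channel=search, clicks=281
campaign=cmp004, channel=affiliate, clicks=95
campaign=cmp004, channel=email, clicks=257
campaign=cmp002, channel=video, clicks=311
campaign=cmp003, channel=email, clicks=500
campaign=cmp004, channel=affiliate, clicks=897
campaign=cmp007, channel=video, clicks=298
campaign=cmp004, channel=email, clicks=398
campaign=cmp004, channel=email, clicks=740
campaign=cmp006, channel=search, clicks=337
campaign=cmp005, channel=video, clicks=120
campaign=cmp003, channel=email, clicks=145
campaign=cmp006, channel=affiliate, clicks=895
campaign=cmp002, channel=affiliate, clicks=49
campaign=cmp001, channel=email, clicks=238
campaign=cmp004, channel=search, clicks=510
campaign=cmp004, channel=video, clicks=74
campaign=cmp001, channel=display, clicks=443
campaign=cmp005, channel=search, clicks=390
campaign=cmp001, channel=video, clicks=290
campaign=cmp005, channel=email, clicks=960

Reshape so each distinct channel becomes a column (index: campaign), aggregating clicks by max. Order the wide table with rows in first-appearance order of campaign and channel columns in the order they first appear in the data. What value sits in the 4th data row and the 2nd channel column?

753

With rows in first-appearance order of campaign, row 4 is campaign=cmp005. channel columns in first-appearance order: affiliate, video, display, email, search; column 2 is video.
Long rows with campaign=cmp005, channel=video: max(487, 753, 120) = 753.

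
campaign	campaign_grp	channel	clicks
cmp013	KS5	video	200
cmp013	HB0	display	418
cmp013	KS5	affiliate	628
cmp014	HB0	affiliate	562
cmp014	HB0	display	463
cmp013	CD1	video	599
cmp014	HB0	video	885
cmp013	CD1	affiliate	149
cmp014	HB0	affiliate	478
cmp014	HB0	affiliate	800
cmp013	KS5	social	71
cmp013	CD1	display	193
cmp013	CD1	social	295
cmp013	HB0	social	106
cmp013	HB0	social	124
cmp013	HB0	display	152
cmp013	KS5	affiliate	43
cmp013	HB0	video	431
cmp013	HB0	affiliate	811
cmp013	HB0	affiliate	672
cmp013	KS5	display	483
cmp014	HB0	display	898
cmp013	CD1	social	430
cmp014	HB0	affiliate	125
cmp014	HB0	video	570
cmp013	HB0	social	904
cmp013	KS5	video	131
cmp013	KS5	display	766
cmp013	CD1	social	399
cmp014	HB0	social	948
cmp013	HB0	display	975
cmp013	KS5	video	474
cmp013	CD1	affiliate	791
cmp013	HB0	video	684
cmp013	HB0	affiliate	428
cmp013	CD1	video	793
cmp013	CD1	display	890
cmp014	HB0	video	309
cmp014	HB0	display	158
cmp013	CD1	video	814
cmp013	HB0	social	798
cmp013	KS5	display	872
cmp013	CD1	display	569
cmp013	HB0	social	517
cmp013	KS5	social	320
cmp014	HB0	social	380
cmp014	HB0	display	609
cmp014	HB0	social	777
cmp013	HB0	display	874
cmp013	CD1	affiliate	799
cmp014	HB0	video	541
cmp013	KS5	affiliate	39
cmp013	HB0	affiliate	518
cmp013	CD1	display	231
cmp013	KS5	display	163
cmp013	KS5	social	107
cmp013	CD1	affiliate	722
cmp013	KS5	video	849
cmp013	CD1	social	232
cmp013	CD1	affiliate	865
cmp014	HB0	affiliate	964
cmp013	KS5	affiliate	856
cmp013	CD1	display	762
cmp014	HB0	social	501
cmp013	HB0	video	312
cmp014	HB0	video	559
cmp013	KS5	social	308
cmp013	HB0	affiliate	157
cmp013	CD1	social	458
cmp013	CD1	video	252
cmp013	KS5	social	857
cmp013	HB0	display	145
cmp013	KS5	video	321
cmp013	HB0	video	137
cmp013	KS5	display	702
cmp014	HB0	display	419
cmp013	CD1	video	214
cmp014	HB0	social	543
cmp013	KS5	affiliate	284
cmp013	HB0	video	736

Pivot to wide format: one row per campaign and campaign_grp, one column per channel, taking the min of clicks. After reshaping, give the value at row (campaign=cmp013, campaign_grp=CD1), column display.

193

Rows with campaign=cmp013, campaign_grp=CD1 and channel=display: clicks values are 193, 890, 569, 231, 762.
min(193, 890, 569, 231, 762) = 193.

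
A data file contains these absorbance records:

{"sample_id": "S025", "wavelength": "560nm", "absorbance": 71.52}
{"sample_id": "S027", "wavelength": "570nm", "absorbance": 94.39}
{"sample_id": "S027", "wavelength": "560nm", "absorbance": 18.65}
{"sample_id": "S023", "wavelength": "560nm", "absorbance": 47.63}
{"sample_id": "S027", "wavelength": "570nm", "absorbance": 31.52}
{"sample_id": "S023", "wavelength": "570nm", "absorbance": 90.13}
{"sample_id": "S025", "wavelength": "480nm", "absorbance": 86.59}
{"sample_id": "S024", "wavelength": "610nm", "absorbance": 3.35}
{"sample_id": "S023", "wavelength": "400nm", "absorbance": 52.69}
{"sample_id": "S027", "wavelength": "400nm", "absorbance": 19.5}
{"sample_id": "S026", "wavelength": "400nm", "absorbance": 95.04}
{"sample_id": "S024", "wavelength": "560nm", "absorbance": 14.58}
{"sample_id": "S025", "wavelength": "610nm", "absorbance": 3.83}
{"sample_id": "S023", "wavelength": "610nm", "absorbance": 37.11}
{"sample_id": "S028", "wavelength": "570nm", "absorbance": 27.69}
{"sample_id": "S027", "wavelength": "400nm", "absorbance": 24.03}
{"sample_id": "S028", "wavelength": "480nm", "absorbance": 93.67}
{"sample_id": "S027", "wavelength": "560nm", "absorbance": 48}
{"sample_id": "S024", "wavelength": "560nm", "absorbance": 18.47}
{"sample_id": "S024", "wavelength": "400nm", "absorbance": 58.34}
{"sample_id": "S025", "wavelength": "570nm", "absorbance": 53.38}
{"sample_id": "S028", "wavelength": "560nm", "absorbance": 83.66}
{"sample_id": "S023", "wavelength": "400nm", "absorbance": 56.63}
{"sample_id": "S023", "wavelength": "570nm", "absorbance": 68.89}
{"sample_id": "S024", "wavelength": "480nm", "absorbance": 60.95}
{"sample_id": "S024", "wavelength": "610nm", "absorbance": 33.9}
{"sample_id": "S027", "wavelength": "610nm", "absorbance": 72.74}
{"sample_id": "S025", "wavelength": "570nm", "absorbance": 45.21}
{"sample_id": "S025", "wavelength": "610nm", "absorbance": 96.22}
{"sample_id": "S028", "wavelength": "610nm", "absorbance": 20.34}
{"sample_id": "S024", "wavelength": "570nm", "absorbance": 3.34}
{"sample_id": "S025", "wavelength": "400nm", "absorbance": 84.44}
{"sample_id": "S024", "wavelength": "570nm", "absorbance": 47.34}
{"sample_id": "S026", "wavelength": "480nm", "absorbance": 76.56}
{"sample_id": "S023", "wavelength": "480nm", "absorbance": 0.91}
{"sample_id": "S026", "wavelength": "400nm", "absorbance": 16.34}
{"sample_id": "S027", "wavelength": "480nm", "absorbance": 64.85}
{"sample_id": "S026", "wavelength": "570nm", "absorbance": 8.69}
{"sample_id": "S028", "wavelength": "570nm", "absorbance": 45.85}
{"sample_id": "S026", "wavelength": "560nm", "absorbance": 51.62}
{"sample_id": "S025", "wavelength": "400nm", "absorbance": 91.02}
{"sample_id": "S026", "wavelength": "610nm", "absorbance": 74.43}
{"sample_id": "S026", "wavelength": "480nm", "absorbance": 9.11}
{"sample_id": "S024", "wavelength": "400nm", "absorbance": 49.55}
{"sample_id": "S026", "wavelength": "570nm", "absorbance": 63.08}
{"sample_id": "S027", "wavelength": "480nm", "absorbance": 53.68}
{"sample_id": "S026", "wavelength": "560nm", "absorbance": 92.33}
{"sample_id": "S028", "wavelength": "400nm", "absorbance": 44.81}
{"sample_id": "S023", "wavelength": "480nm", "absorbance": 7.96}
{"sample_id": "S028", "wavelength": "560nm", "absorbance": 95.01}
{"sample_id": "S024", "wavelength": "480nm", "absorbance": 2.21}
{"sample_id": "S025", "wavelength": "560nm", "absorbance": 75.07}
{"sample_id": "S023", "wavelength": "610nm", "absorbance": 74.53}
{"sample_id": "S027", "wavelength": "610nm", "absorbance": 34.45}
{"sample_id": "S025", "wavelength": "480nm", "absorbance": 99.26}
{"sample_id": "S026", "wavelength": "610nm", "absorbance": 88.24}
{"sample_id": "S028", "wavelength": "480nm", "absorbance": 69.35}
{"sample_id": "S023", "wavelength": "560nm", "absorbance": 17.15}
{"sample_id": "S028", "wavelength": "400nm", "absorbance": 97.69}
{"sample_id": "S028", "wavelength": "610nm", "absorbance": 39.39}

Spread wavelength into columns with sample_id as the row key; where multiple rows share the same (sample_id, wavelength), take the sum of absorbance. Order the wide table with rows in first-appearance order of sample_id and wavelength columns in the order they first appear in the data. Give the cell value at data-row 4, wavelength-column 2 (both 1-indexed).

50.68

With rows in first-appearance order of sample_id, row 4 is sample_id=S024. wavelength columns in first-appearance order: 560nm, 570nm, 480nm, 610nm, 400nm; column 2 is 570nm.
Long rows with sample_id=S024, wavelength=570nm: 3.34 + 47.34 = 50.68.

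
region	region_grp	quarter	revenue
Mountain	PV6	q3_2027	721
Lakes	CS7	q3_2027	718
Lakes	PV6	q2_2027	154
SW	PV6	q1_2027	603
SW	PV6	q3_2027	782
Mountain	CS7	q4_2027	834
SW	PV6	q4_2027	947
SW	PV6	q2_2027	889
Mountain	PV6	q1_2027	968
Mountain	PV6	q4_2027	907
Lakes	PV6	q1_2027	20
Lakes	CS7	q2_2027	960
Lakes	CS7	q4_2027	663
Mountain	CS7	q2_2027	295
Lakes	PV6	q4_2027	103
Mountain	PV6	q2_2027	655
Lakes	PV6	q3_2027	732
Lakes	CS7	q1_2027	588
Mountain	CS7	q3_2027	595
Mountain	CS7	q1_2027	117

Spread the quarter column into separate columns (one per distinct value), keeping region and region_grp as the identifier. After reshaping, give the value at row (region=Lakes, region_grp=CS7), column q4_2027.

663

Wide layout: rows indexed by region and region_grp, columns are the 4 distinct quarter values (q3_2027, q2_2027, q1_2027, q4_2027).
Cell (region=Lakes, region_grp=CS7, quarter=q4_2027) draws from the long row where region=Lakes, region_grp=CS7 and quarter=q4_2027, which has revenue=663.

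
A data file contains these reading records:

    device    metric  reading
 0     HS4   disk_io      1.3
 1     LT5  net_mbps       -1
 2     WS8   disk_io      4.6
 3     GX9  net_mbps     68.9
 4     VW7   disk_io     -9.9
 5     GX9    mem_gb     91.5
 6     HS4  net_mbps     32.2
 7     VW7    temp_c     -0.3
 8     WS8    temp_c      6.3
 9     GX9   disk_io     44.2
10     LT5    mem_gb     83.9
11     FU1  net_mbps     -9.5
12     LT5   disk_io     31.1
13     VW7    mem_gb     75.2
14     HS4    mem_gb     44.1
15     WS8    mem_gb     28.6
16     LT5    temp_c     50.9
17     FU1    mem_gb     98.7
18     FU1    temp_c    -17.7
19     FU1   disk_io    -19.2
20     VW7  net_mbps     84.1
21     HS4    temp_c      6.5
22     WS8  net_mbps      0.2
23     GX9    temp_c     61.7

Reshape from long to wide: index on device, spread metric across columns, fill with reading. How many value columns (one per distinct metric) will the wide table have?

4

4 distinct metric values: temp_c, net_mbps, disk_io, mem_gb.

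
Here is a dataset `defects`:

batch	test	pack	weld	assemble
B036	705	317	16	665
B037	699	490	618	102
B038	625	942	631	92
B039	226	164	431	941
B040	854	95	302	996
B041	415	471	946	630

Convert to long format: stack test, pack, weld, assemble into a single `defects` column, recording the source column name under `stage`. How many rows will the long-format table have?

24

6 batch values × 4 melted columns = 24 rows.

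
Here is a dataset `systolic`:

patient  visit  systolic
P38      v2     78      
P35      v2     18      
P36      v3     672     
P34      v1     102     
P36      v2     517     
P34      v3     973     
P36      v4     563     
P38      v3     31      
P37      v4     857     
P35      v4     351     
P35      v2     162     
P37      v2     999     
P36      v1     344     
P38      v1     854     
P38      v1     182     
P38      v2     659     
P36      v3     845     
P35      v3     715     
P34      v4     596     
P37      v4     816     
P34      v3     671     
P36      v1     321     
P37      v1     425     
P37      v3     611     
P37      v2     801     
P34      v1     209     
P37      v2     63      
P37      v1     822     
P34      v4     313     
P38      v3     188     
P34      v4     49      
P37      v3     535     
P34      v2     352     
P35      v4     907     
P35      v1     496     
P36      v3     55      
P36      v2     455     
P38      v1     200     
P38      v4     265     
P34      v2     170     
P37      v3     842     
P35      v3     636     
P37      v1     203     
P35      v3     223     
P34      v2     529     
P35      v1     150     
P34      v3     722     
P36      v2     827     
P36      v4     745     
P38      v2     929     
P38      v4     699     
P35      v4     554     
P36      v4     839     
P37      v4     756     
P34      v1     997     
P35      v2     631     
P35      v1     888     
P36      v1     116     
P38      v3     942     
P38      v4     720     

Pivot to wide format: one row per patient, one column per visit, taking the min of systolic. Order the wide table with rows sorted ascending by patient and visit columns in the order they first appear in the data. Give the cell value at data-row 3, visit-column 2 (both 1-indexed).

55

With rows sorted ascending by patient, row 3 is patient=P36. visit columns in first-appearance order: v2, v3, v1, v4; column 2 is v3.
Long rows with patient=P36, visit=v3: min(672, 845, 55) = 55.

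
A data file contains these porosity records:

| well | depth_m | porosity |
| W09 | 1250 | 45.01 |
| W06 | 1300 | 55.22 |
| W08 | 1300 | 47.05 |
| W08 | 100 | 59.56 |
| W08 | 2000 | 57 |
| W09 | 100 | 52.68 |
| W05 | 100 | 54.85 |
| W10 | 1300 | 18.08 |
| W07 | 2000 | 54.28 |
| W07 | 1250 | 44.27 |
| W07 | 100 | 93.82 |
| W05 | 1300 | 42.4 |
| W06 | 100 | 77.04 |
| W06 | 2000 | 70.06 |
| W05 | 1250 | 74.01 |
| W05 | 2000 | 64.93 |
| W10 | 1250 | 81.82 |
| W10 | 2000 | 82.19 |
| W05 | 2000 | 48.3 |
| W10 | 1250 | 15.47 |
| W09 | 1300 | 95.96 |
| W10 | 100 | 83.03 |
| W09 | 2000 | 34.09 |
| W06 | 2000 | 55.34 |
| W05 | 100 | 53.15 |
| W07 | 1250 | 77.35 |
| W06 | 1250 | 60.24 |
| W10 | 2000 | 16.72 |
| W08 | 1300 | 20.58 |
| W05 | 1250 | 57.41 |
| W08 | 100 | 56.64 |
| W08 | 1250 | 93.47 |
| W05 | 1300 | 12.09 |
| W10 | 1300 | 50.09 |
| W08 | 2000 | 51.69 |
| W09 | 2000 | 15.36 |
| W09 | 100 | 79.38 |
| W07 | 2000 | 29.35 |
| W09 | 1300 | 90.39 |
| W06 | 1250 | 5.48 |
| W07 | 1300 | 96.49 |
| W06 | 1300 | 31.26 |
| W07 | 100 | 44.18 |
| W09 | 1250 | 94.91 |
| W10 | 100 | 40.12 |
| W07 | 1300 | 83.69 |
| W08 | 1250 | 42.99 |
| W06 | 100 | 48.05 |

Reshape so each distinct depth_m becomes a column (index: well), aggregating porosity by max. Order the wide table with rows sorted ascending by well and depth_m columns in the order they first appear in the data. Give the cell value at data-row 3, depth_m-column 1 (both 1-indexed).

With rows sorted ascending by well, row 3 is well=W07. depth_m columns in first-appearance order: 1250, 1300, 100, 2000; column 1 is 1250.
Long rows with well=W07, depth_m=1250: max(44.27, 77.35) = 77.35.

77.35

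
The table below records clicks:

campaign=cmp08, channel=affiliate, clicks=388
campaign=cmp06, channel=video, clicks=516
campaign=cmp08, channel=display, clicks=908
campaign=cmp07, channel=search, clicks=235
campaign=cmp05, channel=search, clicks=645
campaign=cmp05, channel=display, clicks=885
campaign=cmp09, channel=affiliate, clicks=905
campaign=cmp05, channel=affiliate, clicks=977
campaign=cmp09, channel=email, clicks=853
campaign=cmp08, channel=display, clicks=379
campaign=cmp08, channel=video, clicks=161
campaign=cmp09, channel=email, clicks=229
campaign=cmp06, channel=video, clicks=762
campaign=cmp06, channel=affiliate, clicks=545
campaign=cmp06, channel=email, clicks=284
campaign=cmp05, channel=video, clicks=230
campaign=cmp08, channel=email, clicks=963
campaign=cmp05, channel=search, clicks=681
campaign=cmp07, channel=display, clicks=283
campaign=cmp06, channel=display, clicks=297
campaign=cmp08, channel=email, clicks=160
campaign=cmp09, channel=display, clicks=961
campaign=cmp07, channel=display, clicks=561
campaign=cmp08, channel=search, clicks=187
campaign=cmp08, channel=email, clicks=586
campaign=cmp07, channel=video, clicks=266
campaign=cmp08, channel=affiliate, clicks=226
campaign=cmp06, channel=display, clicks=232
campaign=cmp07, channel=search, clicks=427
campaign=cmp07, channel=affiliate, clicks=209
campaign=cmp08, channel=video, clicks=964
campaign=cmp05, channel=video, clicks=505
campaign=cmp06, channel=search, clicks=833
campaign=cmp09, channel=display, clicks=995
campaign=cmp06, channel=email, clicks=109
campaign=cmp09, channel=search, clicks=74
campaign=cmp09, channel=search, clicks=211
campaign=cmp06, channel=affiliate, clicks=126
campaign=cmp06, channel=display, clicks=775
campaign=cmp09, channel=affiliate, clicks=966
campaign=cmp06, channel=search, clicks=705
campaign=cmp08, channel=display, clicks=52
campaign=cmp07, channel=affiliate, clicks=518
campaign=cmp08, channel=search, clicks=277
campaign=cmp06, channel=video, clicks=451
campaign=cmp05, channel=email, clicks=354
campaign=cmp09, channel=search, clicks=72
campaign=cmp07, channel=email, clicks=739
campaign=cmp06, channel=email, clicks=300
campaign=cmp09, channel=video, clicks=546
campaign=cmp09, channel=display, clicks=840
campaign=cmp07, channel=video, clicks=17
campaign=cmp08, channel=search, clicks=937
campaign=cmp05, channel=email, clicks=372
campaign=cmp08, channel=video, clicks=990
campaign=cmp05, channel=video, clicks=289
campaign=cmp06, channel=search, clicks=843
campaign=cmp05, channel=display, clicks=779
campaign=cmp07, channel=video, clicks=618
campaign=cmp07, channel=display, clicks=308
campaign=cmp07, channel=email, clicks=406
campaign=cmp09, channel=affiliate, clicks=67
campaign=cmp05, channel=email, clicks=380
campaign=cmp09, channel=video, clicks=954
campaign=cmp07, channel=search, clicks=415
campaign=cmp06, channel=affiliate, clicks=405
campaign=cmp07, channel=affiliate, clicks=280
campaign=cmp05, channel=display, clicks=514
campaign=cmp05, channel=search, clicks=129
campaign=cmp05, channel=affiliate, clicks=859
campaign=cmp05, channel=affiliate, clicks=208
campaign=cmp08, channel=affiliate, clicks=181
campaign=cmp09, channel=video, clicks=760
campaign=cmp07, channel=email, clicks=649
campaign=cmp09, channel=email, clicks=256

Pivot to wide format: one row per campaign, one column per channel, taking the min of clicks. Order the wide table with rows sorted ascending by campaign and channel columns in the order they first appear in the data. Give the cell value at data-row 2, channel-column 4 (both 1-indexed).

With rows sorted ascending by campaign, row 2 is campaign=cmp06. channel columns in first-appearance order: affiliate, video, display, search, email; column 4 is search.
Long rows with campaign=cmp06, channel=search: min(833, 705, 843) = 705.

705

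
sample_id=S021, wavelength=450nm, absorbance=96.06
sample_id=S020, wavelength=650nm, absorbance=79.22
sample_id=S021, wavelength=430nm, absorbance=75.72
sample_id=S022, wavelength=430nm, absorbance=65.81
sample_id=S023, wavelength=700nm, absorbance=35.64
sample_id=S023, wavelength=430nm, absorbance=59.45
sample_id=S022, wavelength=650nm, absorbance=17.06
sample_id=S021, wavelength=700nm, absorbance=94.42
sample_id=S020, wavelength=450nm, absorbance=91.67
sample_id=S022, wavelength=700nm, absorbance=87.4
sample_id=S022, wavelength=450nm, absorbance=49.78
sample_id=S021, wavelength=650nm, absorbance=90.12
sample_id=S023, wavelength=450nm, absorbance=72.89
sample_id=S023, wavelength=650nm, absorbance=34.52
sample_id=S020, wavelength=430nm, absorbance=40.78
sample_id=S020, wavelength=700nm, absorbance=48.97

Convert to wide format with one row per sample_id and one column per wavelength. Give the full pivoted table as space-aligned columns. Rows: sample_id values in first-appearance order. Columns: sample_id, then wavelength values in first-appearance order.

Columns: sample_id plus the 4 distinct wavelength values (450nm, 650nm, 430nm, 700nm).
For example, row S021 column 450nm takes absorbance=96.06 from the long row (S021, 450nm).

sample_id  450nm  650nm  430nm  700nm
S021       96.06  90.12  75.72  94.42
S020       91.67  79.22  40.78  48.97
S022       49.78  17.06  65.81  87.4 
S023       72.89  34.52  59.45  35.64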